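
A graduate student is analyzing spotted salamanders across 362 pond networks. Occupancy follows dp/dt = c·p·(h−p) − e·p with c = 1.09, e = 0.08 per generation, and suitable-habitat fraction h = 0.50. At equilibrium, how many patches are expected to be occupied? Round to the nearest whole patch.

p* = h − e/c = 0.50 − 0.0734 = 0.4266.
Expected occupied patches = N × p* = 362 × 0.4266 = 154.43 ≈ 154.

154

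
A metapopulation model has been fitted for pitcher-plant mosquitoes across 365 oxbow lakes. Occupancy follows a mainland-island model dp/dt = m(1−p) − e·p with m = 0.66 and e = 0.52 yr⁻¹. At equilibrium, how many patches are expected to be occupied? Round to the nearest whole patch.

204

p* = m/(m+e) = 0.66/1.1800 = 0.5593.
Expected occupied patches = N × p* = 365 × 0.5593 = 204.15 ≈ 204.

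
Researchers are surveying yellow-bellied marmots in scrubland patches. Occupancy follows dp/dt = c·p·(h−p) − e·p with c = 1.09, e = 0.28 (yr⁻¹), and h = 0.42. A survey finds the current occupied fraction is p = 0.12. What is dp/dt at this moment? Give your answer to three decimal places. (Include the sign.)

Colonization term: c·p·(h−p) = 1.09×0.12×0.3000 = 0.03924.
Extinction term: e·p = 0.03360.
dp/dt = 0.03924 − 0.03360 = 0.00564.

0.006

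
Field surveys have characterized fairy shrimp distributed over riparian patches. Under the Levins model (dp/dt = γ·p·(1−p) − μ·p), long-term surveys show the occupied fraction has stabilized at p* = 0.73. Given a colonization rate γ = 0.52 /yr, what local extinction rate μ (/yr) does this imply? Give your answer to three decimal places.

0.140

At equilibrium γ(1−p*) = μ.
μ = 0.52 × (1 − 0.73) = 0.52 × 0.2700 = 0.1404.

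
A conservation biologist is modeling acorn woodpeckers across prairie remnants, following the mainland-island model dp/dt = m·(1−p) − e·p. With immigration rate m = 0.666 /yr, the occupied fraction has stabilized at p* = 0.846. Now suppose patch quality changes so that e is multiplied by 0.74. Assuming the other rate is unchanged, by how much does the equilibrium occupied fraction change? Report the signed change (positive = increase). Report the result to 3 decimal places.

Balance m(1−p*) = e·p* gives e = m(1−p*)/p* = 0.666×0.15400/0.84600 = 0.12123.
New p* = m/(m+e) = 0.66600/(0.66600+0.08971) = 0.88129.
Δp* = 0.88129 − 0.84600 = +0.03529.

0.035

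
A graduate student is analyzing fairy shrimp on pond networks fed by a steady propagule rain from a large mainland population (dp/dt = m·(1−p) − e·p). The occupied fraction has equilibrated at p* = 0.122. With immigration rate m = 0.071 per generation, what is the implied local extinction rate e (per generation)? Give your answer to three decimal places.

At equilibrium m(1−p*) = e·p*, so e = m(1−p*)/p*.
e = 0.071 × 0.8780 / 0.122 = 0.5110.

0.511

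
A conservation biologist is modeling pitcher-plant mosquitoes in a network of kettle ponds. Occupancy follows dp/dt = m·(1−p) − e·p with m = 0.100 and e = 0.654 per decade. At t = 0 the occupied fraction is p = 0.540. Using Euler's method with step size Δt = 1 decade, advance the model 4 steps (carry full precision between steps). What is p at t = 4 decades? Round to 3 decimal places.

Update rule: p ← p + [m·(1−p) − e·p]·Δt with Δt = 1.
step 1: Δp = -0.30716, p = 0.23284
step 2: Δp = -0.07556, p = 0.15728
step 3: Δp = -0.01859, p = 0.13869
step 4: Δp = -0.00457, p = 0.13412

0.134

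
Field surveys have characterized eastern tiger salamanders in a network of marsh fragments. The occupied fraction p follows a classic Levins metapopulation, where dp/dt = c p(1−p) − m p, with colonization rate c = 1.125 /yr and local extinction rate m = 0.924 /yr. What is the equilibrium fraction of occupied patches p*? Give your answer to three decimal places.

Setting dp/dt = 0 and dividing through by p* gives c·(1−p*) = m.
So p* = 1 − m/c = 1 − 0.924/1.125 = 1 − 0.8213 = 0.1787.

0.179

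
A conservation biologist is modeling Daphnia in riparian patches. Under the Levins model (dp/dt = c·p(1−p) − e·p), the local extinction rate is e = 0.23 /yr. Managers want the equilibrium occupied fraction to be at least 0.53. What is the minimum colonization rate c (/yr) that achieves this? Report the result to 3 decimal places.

p* = 1 − e/c ≥ 0.53 requires e/c ≤ 0.4700, i.e. c ≥ e/0.4700.
c_min = 0.23/0.4700 = 0.4894.

0.489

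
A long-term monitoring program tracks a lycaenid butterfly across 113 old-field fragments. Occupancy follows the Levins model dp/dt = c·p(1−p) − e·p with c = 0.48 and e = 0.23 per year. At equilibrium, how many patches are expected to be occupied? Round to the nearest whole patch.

p* = 1 − e/c = 1 − 0.23/0.48 = 0.5208.
Expected occupied patches = N × p* = 113 × 0.5208 = 58.85 ≈ 59.

59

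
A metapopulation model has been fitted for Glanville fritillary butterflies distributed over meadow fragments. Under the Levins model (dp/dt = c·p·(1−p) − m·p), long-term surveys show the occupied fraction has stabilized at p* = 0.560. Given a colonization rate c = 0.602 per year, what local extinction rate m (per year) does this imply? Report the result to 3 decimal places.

At equilibrium c(1−p*) = m.
m = 0.602 × (1 − 0.560) = 0.602 × 0.4400 = 0.2649.

0.265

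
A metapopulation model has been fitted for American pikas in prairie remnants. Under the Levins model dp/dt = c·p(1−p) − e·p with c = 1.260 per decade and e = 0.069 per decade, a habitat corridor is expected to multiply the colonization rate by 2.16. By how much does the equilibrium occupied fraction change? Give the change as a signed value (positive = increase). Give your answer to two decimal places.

Before: p* = 1 − 0.069/1.260 = 0.9452.
After the change, c = 2.7216, e = 0.069, so p* = 1 − 0.069/2.7216 = 0.9746.
Δp* = 0.9746 − 0.9452 = +0.0294.

0.03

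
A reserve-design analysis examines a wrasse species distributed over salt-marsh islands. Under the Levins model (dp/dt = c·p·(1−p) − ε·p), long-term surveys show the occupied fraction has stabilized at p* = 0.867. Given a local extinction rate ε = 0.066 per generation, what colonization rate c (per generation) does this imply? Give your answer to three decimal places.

0.496

At equilibrium c(1−p*) = ε, so c = ε/(1−p*).
c = 0.066/(1 − 0.867) = 0.066/0.1330 = 0.4962.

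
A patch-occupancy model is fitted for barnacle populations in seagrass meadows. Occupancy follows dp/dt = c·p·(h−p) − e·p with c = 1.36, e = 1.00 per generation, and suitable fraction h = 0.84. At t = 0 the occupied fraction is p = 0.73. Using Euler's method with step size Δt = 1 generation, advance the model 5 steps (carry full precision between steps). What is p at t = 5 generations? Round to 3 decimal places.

Update rule: p ← p + [c·p·(h−p) − e·p]·Δt with Δt = 1.
  1  |  dp/dt·Δt = -0.620792  |  p_1 = 0.109208
  2  |  dp/dt·Δt = -0.000669  |  p_2 = 0.108539
  3  |  dp/dt·Δt = -0.000566  |  p_3 = 0.107973
  4  |  dp/dt·Δt = -0.000480  |  p_4 = 0.107494
  5  |  dp/dt·Δt = -0.000408  |  p_5 = 0.107086

0.107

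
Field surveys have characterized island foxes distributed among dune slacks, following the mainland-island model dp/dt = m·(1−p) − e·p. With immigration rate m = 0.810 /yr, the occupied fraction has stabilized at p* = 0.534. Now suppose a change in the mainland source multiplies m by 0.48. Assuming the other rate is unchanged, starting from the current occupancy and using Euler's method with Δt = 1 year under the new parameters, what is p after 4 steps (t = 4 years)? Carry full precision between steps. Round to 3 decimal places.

Balance m(1−p*) = e·p* gives e = m(1−p*)/p* = 0.810×0.46600/0.53400 = 0.70685.
Starting from p₀ = 0.53400; update p ← p + (dp/dt)·Δt with the new parameters.
t = 1: p = 0.53400 + (-0.19628) = 0.33772
t = 2: p = 0.33772 + (+0.01877) = 0.35650
t = 3: p = 0.35650 + (-0.00180) = 0.35470
t = 4: p = 0.35470 + (+0.00017) = 0.35487

0.355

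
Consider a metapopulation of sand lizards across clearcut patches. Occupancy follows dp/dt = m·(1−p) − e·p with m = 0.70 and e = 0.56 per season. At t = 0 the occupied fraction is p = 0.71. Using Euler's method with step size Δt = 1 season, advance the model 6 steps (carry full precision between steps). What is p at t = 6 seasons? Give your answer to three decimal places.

0.556

Update rule: p ← p + [m·(1−p) − e·p]·Δt with Δt = 1.
  1  |  dp/dt·Δt = -0.194600  |  p_1 = 0.515400
  2  |  dp/dt·Δt = +0.050596  |  p_2 = 0.565996
  3  |  dp/dt·Δt = -0.013155  |  p_3 = 0.552841
  4  |  dp/dt·Δt = +0.003420  |  p_4 = 0.556261
  5  |  dp/dt·Δt = -0.000889  |  p_5 = 0.555372
  6  |  dp/dt·Δt = +0.000231  |  p_6 = 0.555603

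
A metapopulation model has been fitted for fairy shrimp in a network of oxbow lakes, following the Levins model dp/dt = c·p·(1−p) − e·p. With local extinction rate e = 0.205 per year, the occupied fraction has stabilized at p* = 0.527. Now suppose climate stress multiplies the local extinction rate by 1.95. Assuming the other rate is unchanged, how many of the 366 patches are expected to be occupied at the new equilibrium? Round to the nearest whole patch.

Balance c(1−p*) = e gives c = e/(1 − 0.52700) = 0.205/0.47300 = 0.43340.
New p* = 1 − e/c = 1 − 0.39975/0.43340 = 0.07764.
Expected occupied = 366 × 0.07764 = 28.42 ≈ 28.

28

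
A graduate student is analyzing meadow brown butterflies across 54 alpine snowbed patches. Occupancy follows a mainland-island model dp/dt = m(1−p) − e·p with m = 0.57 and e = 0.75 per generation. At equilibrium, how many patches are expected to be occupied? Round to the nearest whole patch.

23

p* = m/(m+e) = 0.57/1.3200 = 0.4318.
Expected occupied patches = N × p* = 54 × 0.4318 = 23.32 ≈ 23.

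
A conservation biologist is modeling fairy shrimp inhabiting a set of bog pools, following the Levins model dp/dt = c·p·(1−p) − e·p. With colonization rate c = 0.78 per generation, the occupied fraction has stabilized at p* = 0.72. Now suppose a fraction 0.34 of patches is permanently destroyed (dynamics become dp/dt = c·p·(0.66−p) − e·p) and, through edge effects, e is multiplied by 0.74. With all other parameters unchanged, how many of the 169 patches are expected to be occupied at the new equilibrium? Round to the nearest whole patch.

Balance c(1−p*) = e gives e = 0.78×(1 − 0.72000) = 0.21840.
New p* = 0.66 − e/c = 0.66 − 0.16162/0.78000 = 0.45279.
Expected occupied = 169 × 0.45279 = 76.52 ≈ 77.

77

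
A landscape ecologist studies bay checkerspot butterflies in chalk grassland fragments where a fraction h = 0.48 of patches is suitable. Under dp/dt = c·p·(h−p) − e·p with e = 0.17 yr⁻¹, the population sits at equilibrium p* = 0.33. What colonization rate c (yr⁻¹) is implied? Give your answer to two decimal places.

1.13

At equilibrium c(h−p*) = e, so c = e/(h−p*).
c = 0.17/(0.48 − 0.33) = 0.17/0.1500 = 1.1333.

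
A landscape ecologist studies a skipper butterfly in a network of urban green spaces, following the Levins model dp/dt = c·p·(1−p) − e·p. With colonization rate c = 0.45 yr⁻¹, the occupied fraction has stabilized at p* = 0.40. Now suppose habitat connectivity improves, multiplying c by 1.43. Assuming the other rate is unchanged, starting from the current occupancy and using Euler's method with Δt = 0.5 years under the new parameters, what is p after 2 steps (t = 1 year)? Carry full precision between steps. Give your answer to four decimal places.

Balance c(1−p*) = e gives e = 0.45×(1 − 0.40000) = 0.27000.
Starting from p₀ = 0.40000; update p ← p + (dp/dt)·Δt with the new parameters.
  1  |  dp/dt·Δt = +0.023220  |  p_1 = 0.423220
  2  |  dp/dt·Δt = +0.021406  |  p_2 = 0.444626

0.4446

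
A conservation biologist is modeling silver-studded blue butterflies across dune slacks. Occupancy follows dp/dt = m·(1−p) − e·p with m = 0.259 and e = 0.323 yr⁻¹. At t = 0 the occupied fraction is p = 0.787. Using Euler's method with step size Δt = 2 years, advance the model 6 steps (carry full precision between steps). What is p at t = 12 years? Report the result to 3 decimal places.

0.445

Update rule: p ← p + [m·(1−p) − e·p]·Δt with Δt = 2.
  1  |  dp/dt·Δt = -0.398068  |  p_1 = 0.388932
  2  |  dp/dt·Δt = +0.065283  |  p_2 = 0.454215
  3  |  dp/dt·Δt = -0.010706  |  p_3 = 0.443509
  4  |  dp/dt·Δt = +0.001756  |  p_4 = 0.445265
  5  |  dp/dt·Δt = -0.000288  |  p_5 = 0.444977
  6  |  dp/dt·Δt = +0.000047  |  p_6 = 0.445024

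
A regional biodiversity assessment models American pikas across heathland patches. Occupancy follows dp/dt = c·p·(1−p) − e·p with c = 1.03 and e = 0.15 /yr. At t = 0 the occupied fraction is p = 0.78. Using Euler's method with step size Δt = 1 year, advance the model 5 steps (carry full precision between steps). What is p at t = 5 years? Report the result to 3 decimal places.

Update rule: p ← p + [c·p·(1−p) − e·p]·Δt with Δt = 1.
t = 1: p = 0.78000 + (+0.05975) = 0.83975
t = 2: p = 0.83975 + (+0.01265) = 0.85239
t = 3: p = 0.85239 + (+0.00173) = 0.85413
t = 4: p = 0.85413 + (+0.00021) = 0.85434
t = 5: p = 0.85434 + (+0.00003) = 0.85437

0.854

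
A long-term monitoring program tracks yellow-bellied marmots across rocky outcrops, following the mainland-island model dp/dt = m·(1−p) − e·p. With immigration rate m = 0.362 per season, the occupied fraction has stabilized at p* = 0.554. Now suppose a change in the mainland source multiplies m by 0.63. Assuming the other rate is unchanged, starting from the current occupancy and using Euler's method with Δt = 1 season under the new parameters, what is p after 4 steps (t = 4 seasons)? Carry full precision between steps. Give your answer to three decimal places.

Balance m(1−p*) = e·p* gives e = m(1−p*)/p* = 0.362×0.44600/0.55400 = 0.29143.
Starting from p₀ = 0.55400; update p ← p + (dp/dt)·Δt with the new parameters.
step 1: Δp = -0.05974, p = 0.49426
step 2: Δp = -0.02870, p = 0.46556
step 3: Δp = -0.01379, p = 0.45177
step 4: Δp = -0.00663, p = 0.44514

0.445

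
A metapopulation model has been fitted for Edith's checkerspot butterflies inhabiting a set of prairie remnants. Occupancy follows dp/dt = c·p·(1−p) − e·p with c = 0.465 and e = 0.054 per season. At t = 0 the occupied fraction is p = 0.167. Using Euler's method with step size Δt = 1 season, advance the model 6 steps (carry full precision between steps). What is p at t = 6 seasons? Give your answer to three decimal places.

Update rule: p ← p + [c·p·(1−p) − e·p]·Δt with Δt = 1.
t = 1: p = 0.16700 + (+0.05567) = 0.22267
t = 2: p = 0.22267 + (+0.06846) = 0.29113
t = 3: p = 0.29113 + (+0.08024) = 0.37137
t = 4: p = 0.37137 + (+0.08850) = 0.45988
t = 5: p = 0.45988 + (+0.09067) = 0.55054
t = 6: p = 0.55054 + (+0.08533) = 0.63588

0.636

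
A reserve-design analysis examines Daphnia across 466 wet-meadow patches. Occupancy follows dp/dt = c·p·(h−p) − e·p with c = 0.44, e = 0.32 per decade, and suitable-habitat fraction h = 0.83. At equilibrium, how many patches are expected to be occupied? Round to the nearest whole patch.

p* = h − e/c = 0.83 − 0.7273 = 0.1027.
Expected occupied patches = N × p* = 466 × 0.1027 = 47.87 ≈ 48.

48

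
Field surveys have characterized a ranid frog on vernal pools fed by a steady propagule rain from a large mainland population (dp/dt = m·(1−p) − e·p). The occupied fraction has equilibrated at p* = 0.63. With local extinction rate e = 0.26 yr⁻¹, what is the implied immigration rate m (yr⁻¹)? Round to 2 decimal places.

0.44

At equilibrium m(1−p*) = e·p*, so m = e·p*/(1−p*).
m = 0.26 × 0.63 / 0.3700 = 0.1638/0.3700 = 0.4427.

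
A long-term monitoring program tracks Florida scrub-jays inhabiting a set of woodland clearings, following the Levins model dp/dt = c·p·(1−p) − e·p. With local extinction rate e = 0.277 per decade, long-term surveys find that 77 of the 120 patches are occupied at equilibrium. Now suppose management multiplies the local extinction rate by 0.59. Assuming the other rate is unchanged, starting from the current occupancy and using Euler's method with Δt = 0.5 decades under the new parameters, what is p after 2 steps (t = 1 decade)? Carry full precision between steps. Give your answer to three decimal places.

0.707

Observed p* = 77/120 = 0.64167.
Balance c(1−p*) = e gives c = e/(1 − 0.64167) = 0.277/0.35833 = 0.77302.
Starting from p₀ = 0.64167; update p ← p + (dp/dt)·Δt with the new parameters.
p: 0.64167 → 0.67810  (Δp = +0.03644)
p: 0.67810 → 0.70706  (Δp = +0.02896)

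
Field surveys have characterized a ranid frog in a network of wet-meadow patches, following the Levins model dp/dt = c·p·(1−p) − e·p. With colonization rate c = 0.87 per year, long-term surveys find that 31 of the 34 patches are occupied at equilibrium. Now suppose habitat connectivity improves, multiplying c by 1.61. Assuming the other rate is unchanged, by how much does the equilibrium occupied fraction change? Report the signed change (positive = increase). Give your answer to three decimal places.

Observed p* = 31/34 = 0.91176.
Balance c(1−p*) = e gives e = 0.87×(1 − 0.91176) = 0.07677.
New p* = 1 − e/c = 1 − 0.07677/1.40070 = 0.94519.
Δp* = 0.94519 − 0.91176 = +0.03343.

0.033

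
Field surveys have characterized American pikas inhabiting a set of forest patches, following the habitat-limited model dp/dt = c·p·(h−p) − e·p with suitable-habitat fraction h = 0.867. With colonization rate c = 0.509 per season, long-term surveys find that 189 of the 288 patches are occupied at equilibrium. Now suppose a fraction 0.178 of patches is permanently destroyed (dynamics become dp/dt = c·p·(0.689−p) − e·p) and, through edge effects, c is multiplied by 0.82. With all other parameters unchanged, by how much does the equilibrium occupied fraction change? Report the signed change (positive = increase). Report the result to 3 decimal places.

Observed p* = 189/288 = 0.65625.
Balance c(h−p*) = e gives e = 0.509×(0.867 − 0.65625) = 0.10727.
New p* = 0.689 − e/c = 0.689 − 0.10727/0.41738 = 0.43199.
Δp* = 0.43199 − 0.65625 = -0.22426.

-0.224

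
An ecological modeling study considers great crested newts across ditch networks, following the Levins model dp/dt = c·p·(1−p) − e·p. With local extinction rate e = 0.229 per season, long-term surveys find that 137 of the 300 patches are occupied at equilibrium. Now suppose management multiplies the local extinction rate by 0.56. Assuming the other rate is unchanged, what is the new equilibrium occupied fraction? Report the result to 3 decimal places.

Observed p* = 137/300 = 0.45667.
Balance c(1−p*) = e gives c = e/(1 − 0.45667) = 0.229/0.54333 = 0.42147.
New p* = 1 − e/c = 1 − 0.12824/0.42147 = 0.69573.

0.696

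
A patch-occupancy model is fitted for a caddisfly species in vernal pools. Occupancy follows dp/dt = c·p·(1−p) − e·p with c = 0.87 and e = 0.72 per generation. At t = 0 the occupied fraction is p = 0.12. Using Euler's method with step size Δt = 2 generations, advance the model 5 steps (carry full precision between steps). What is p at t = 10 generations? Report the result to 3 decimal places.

0.159

Update rule: p ← p + [c·p·(1−p) − e·p]·Δt with Δt = 2.
step 1: Δp = +0.01094, p = 0.13094
step 2: Δp = +0.00945, p = 0.14039
step 3: Δp = +0.00782, p = 0.14821
step 4: Δp = +0.00624, p = 0.15446
step 5: Δp = +0.00483, p = 0.15928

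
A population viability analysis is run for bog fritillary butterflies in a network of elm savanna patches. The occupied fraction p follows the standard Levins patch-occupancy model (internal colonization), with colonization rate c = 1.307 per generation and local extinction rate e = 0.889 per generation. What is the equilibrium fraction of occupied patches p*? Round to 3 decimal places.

At equilibrium, colonization balances extinction: c·p*·(1−p*) = e·p*.
So p* = 1 − e/c = 1 − 0.889/1.307 = 1 − 0.6802 = 0.3198.

0.320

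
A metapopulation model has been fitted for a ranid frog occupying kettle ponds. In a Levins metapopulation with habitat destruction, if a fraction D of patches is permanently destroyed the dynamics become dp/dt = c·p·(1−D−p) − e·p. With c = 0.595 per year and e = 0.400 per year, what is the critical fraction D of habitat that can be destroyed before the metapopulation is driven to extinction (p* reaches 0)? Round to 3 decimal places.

0.328

The nontrivial equilibrium is p* = (1−D) − e/c; extinction occurs when this hits zero.
So D_crit = 1 − e/c = 1 − 0.400/0.595 = 1 − 0.6723 = 0.3277.
This equals the undisturbed p*, a classic result of Lande's extension.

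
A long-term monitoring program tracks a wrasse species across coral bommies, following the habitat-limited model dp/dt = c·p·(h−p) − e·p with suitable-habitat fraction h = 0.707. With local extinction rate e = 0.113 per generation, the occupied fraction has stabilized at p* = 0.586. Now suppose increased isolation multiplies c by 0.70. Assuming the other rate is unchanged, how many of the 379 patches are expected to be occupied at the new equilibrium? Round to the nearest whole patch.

202

Balance c(h−p*) = e gives c = e/(0.707 − 0.58600) = 0.113/0.12100 = 0.93388.
New p* = 0.707 − e/c = 0.707 − 0.11300/0.65372 = 0.53414.
Expected occupied = 379 × 0.53414 = 202.44 ≈ 202.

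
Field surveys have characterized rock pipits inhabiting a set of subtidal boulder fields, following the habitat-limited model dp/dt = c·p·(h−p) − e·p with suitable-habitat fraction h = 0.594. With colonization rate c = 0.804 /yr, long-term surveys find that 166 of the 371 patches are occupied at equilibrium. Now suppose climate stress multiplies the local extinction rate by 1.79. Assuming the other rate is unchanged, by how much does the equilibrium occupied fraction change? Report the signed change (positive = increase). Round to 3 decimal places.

Observed p* = 166/371 = 0.44744.
Balance c(h−p*) = e gives e = 0.804×(0.594 − 0.44744) = 0.11783.
New p* = 0.594 − e/c = 0.594 − 0.21092/0.80400 = 0.33166.
Δp* = 0.33166 − 0.44744 = -0.11578.

-0.116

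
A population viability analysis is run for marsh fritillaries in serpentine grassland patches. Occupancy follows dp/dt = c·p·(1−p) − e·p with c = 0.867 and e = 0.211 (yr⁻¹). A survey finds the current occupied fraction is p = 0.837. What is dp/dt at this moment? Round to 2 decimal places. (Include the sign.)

Colonization term: c·p·(1−p) = 0.867×0.837×0.1630 = 0.11829.
Extinction term: e·p = 0.17661.
dp/dt = 0.11829 − 0.17661 = -0.05832.

-0.06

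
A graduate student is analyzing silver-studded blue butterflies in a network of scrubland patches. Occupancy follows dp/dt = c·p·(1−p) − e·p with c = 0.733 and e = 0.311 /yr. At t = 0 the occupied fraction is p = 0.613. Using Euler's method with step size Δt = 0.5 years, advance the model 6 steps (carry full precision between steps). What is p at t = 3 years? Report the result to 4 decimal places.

Update rule: p ← p + [c·p·(1−p) − e·p]·Δt with Δt = 0.5.
p: 0.61300 → 0.60462  (Δp = -0.00838)
p: 0.60462 → 0.59822  (Δp = -0.00641)
p: 0.59822 → 0.59328  (Δp = -0.00493)
p: 0.59328 → 0.58946  (Δp = -0.00382)
p: 0.58946 → 0.58649  (Δp = -0.00297)
p: 0.58649 → 0.58418  (Δp = -0.00232)

0.5842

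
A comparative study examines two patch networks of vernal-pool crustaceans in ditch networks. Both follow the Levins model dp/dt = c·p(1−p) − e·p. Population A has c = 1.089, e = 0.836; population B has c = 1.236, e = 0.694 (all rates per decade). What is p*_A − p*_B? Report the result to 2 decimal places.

-0.21

A: p*_A = 1 − 0.836/1.089 = 0.2323.
B: p*_B = 1 − 0.694/1.236 = 0.4385.
p*_A − p*_B = 0.2323 − 0.4385 = -0.2062.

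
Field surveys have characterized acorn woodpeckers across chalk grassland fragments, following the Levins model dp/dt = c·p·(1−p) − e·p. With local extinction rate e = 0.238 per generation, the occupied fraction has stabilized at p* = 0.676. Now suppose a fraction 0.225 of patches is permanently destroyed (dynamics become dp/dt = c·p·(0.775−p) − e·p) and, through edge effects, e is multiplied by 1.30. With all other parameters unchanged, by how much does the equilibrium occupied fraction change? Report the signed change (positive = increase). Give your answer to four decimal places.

Balance c(1−p*) = e gives c = e/(1 − 0.67600) = 0.238/0.32400 = 0.73457.
New p* = 0.775 − e/c = 0.775 − 0.30940/0.73457 = 0.35380.
Δp* = 0.35380 − 0.67600 = -0.32220.

-0.3222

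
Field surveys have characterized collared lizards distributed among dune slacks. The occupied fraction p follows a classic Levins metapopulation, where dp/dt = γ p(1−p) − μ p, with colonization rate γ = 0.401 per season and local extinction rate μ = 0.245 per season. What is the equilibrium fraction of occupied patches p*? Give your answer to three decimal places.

Setting dp/dt = 0 and dividing through by p* gives γ·(1−p*) = μ.
So p* = 1 − μ/γ = 1 − 0.245/0.401 = 1 − 0.6110 = 0.3890.

0.389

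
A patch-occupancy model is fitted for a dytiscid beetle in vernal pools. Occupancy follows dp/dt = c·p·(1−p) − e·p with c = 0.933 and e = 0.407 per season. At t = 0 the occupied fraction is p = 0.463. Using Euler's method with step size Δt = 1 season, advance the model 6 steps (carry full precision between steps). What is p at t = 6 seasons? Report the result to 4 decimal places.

Update rule: p ← p + [c·p·(1−p) − e·p]·Δt with Δt = 1.
  1  |  dp/dt·Δt = +0.043532  |  p_1 = 0.506532
  2  |  dp/dt·Δt = +0.027052  |  p_2 = 0.533584
  3  |  dp/dt·Δt = +0.015029  |  p_3 = 0.548613
  4  |  dp/dt·Δt = +0.007760  |  p_4 = 0.556372
  5  |  dp/dt·Δt = +0.003841  |  p_5 = 0.560214
  6  |  dp/dt·Δt = +0.001860  |  p_6 = 0.562074

0.5621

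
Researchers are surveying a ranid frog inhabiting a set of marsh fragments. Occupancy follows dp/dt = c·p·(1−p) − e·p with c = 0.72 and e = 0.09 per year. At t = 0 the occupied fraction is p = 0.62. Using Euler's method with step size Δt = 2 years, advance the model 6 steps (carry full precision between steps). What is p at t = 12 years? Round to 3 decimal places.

Update rule: p ← p + [c·p·(1−p) − e·p]·Δt with Δt = 2.
p: 0.62000 → 0.84766  (Δp = +0.22766)
p: 0.84766 → 0.88103  (Δp = +0.03337)
p: 0.88103 → 0.87338  (Δp = -0.00765)
p: 0.87338 → 0.87542  (Δp = +0.00204)
p: 0.87542 → 0.87489  (Δp = -0.00053)
p: 0.87489 → 0.87503  (Δp = +0.00014)

0.875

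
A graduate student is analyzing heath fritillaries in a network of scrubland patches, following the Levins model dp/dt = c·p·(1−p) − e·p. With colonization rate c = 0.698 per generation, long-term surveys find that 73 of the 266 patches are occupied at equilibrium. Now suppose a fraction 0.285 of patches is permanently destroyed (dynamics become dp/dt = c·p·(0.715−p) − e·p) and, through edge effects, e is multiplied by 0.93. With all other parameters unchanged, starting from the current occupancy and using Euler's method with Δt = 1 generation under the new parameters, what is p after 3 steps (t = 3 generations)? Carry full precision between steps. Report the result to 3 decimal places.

0.177

Observed p* = 73/266 = 0.27444.
Balance c(1−p*) = e gives e = 0.698×(1 − 0.27444) = 0.50644.
Starting from p₀ = 0.27444; update p ← p + (dp/dt)·Δt with the new parameters.
t = 1: p = 0.27444 + (-0.04486) = 0.22957
t = 2: p = 0.22957 + (-0.03034) = 0.19923
t = 3: p = 0.19923 + (-0.02211) = 0.17712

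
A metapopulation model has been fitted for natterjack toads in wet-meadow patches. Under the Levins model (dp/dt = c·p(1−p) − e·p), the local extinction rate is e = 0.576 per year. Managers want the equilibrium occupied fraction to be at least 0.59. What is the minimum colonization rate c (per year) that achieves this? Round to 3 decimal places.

p* = 1 − e/c ≥ 0.59 requires e/c ≤ 0.4100, i.e. c ≥ e/0.4100.
c_min = 0.576/0.4100 = 1.4049.

1.405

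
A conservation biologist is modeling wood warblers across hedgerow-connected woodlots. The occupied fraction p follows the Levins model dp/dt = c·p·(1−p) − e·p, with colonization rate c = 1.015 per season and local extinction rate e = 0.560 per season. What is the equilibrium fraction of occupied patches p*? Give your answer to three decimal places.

0.448

Setting dp/dt = 0 and dividing through by p* gives c·(1−p*) = e.
So p* = 1 − e/c = 1 − 0.560/1.015 = 1 − 0.5517 = 0.4483.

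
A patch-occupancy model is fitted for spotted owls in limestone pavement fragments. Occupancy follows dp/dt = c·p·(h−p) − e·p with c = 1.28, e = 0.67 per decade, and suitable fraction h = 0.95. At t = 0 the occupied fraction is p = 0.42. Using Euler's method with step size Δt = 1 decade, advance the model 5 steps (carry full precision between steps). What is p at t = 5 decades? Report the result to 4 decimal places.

0.4264

Update rule: p ← p + [c·p·(h−p) − e·p]·Δt with Δt = 1.
  1  |  dp/dt·Δt = +0.003528  |  p_1 = 0.423528
  2  |  dp/dt·Δt = +0.001645  |  p_2 = 0.425173
  3  |  dp/dt·Δt = +0.000756  |  p_3 = 0.425929
  4  |  dp/dt·Δt = +0.000345  |  p_4 = 0.426274
  5  |  dp/dt·Δt = +0.000157  |  p_5 = 0.426432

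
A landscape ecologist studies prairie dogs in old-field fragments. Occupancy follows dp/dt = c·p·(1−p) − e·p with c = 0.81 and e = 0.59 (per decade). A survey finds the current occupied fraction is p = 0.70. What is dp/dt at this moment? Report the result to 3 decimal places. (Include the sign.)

Colonization term: c·p·(1−p) = 0.81×0.70×0.3000 = 0.17010.
Extinction term: e·p = 0.41300.
dp/dt = 0.17010 − 0.41300 = -0.24290.

-0.243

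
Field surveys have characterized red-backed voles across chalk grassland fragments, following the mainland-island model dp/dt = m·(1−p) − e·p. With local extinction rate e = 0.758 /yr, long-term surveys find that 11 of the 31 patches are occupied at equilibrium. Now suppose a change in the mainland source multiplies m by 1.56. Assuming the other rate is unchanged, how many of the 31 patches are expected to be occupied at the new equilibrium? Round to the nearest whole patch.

14

Observed p* = 11/31 = 0.35484.
Balance m(1−p*) = e·p* gives m = e·p*/(1−p*) = 0.758×0.35484/0.64516 = 0.41690.
New p* = m/(m+e) = 0.65036/(0.65036+0.75800) = 0.46179.
Expected occupied = 31 × 0.46179 = 14.32 ≈ 14.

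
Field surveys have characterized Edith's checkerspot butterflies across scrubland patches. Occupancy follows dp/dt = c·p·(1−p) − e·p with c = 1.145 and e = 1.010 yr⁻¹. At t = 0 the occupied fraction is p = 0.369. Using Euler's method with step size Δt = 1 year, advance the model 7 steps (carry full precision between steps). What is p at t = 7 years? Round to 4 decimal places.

Update rule: p ← p + [c·p·(1−p) − e·p]·Δt with Δt = 1.
  1  |  dp/dt·Δt = -0.106089  |  p_1 = 0.262911
  2  |  dp/dt·Δt = -0.043652  |  p_2 = 0.219259
  3  |  dp/dt·Δt = -0.025445  |  p_3 = 0.193814
  4  |  dp/dt·Δt = -0.016846  |  p_4 = 0.176968
  5  |  dp/dt·Δt = -0.011968  |  p_5 = 0.165000
  6  |  dp/dt·Δt = -0.008898  |  p_6 = 0.156102
  7  |  dp/dt·Δt = -0.006827  |  p_7 = 0.149275

0.1493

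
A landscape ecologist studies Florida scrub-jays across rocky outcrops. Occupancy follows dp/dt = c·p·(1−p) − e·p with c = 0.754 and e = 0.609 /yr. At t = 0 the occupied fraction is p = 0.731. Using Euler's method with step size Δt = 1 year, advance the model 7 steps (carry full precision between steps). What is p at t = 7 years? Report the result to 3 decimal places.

0.239

Update rule: p ← p + [c·p·(1−p) − e·p]·Δt with Δt = 1.
  1  |  dp/dt·Δt = -0.296913  |  p_1 = 0.434087
  2  |  dp/dt·Δt = -0.079135  |  p_2 = 0.354952
  3  |  dp/dt·Δt = -0.043529  |  p_3 = 0.311423
  4  |  dp/dt·Δt = -0.027970  |  p_4 = 0.283453
  5  |  dp/dt·Δt = -0.019480  |  p_5 = 0.263973
  6  |  dp/dt·Δt = -0.014264  |  p_6 = 0.249709
  7  |  dp/dt·Δt = -0.010808  |  p_7 = 0.238902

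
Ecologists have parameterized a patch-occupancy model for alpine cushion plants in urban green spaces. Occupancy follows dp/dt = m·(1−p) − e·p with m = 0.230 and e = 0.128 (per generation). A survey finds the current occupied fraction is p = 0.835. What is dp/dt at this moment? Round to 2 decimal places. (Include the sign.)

Colonization term: m·(1−p) = 0.230×0.1650 = 0.03795.
Extinction term: e·p = 0.10688.
dp/dt = 0.03795 − 0.10688 = -0.06893.

-0.07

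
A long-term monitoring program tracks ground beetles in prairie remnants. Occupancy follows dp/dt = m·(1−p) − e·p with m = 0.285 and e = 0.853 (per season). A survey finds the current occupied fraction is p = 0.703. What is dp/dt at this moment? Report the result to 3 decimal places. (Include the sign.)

-0.515

Colonization term: m·(1−p) = 0.285×0.2970 = 0.08464.
Extinction term: e·p = 0.59966.
dp/dt = 0.08464 − 0.59966 = -0.51501.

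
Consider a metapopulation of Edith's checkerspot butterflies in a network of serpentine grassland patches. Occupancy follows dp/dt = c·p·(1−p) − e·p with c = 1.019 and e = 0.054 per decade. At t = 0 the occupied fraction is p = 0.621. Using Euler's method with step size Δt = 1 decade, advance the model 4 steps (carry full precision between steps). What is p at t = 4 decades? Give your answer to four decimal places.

Update rule: p ← p + [c·p·(1−p) − e·p]·Δt with Δt = 1.
step 1: Δp = +0.20630, p = 0.82730
step 2: Δp = +0.10092, p = 0.92821
step 3: Δp = +0.01778, p = 0.94599
step 4: Δp = +0.00098, p = 0.94697

0.9470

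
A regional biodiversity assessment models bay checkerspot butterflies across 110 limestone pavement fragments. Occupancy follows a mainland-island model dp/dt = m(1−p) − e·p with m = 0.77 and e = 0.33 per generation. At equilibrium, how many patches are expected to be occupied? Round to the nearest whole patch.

77

p* = m/(m+e) = 0.77/1.1000 = 0.7000.
Expected occupied patches = N × p* = 110 × 0.7000 = 77.00 ≈ 77.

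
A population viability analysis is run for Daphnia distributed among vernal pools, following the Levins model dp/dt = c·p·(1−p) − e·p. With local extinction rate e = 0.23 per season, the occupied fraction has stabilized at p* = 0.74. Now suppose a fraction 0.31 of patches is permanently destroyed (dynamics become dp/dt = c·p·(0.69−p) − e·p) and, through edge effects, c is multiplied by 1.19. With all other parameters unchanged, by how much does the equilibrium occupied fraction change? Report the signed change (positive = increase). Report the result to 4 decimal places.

Balance c(1−p*) = e gives c = e/(1 − 0.74000) = 0.23/0.26000 = 0.88462.
New p* = 0.69 − e/c = 0.69 − 0.23000/1.05270 = 0.47151.
Δp* = 0.47151 − 0.74000 = -0.26849.

-0.2685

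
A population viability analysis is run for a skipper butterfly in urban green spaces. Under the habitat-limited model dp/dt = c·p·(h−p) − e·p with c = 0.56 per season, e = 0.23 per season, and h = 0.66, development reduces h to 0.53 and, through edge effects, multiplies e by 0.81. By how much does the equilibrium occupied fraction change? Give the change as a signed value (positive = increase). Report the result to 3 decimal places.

-0.052

Before: p* = h − e/c = 0.66 − 0.23/0.56 = 0.66 − 0.4107 = 0.2493.
After: c = 0.56, e = 0.1863, h = 0.53; p* = 0.53 − 0.1863/0.56 = 0.1973.
Δp* = 0.1973 − 0.2493 = -0.0520.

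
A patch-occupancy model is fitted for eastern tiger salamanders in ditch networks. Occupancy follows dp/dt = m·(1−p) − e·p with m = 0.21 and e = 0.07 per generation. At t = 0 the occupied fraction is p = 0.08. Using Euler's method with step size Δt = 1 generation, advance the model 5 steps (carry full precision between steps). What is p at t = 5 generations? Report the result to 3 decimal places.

0.620

Update rule: p ← p + [m·(1−p) − e·p]·Δt with Δt = 1.
  1  |  dp/dt·Δt = +0.187600  |  p_1 = 0.267600
  2  |  dp/dt·Δt = +0.135072  |  p_2 = 0.402672
  3  |  dp/dt·Δt = +0.097252  |  p_3 = 0.499924
  4  |  dp/dt·Δt = +0.070021  |  p_4 = 0.569945
  5  |  dp/dt·Δt = +0.050415  |  p_5 = 0.620361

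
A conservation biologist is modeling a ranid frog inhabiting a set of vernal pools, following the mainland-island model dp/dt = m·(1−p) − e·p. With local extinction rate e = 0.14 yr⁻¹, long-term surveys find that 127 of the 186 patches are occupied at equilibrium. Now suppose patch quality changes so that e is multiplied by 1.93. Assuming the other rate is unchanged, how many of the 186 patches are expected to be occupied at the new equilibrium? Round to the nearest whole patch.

98

Observed p* = 127/186 = 0.68280.
Balance m(1−p*) = e·p* gives m = e·p*/(1−p*) = 0.14×0.68280/0.31720 = 0.30136.
New p* = m/(m+e) = 0.30136/(0.30136+0.27020) = 0.52726.
Expected occupied = 186 × 0.52726 = 98.07 ≈ 98.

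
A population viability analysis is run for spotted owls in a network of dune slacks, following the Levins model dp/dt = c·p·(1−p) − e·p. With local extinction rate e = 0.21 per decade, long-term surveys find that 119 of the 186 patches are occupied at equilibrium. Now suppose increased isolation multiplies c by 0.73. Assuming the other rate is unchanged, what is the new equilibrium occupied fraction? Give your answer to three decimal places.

0.507

Observed p* = 119/186 = 0.63978.
Balance c(1−p*) = e gives c = e/(1 − 0.63978) = 0.21/0.36022 = 0.58298.
New p* = 1 − e/c = 1 − 0.21000/0.42558 = 0.50656.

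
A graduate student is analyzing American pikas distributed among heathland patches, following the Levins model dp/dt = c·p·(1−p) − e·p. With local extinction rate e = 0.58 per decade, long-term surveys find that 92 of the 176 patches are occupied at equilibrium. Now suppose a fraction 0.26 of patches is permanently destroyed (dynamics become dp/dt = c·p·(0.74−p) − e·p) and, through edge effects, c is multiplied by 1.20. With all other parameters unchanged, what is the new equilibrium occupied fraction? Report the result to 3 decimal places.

0.342

Observed p* = 92/176 = 0.52273.
Balance c(1−p*) = e gives c = e/(1 − 0.52273) = 0.58/0.47727 = 1.21525.
New p* = 0.74 − e/c = 0.74 − 0.58000/1.45830 = 0.34228.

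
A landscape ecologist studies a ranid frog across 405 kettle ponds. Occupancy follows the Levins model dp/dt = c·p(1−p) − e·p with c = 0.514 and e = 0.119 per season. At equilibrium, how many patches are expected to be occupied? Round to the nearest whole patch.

p* = 1 − e/c = 1 − 0.119/0.514 = 0.7685.
Expected occupied patches = N × p* = 405 × 0.7685 = 311.24 ≈ 311.

311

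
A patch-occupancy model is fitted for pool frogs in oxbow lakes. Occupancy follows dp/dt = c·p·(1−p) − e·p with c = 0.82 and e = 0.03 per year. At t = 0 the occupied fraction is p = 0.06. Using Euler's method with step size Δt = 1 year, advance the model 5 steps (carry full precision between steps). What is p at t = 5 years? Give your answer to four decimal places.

Update rule: p ← p + [c·p·(1−p) − e·p]·Δt with Δt = 1.
p: 0.06000 → 0.10445  (Δp = +0.04445)
p: 0.10445 → 0.17802  (Δp = +0.07357)
p: 0.17802 → 0.29266  (Δp = +0.11465)
p: 0.29266 → 0.45363  (Δp = +0.16097)
p: 0.45363 → 0.64326  (Δp = +0.18963)

0.6433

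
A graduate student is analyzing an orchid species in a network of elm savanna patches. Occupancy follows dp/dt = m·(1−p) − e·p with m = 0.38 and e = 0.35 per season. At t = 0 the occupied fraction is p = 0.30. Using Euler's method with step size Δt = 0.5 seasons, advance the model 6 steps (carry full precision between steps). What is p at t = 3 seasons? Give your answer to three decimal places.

0.506

Update rule: p ← p + [m·(1−p) − e·p]·Δt with Δt = 0.5.
step 1: Δp = +0.08050, p = 0.38050
step 2: Δp = +0.05112, p = 0.43162
step 3: Δp = +0.03246, p = 0.46408
step 4: Δp = +0.02061, p = 0.48469
step 5: Δp = +0.01309, p = 0.49778
step 6: Δp = +0.00831, p = 0.50609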